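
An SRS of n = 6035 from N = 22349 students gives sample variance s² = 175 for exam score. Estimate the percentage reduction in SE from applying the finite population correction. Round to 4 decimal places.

f = n/N = 6035/22349 = 0.27003445.
SE_no-fpc = √(s²/n) = 0.17028657; SE_fpc = √((1−f)s²/n) = 0.14548947.
Ratio = √(1−f) = 0.85438021. Reduction = 100·(1 − 0.85438021) = 14.5620%.

14.5620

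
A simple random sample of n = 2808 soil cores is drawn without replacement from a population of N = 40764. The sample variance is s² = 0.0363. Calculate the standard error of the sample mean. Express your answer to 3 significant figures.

Under SRS without replacement, Var(ȳ) = (1 − f)·s²/n with f = n/N = 2808/40764 = 0.06888431.
Var(ȳ) = (1 − 0.06888431)·0.0363/2808 = 0.93111569·1.292735 × 10^-5 = 1.2036859 × 10^-5.
SE(ȳ) = √(1.2036859 × 10^-5) = 0.00347.

0.00347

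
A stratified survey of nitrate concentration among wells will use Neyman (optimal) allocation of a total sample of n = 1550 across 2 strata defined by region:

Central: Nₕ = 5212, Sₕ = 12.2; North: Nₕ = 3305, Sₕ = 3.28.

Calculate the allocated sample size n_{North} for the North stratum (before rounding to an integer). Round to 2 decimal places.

225.76

Neyman allocation: nₕ = n·NₕSₕ / Σⱼ NⱼSⱼ.
Σ NⱼSⱼ = 5212·12.2 + 3305·3.28 = 74426.8.
n_{North} = 1550·3305·3.28 / 74426.8 = 225.76.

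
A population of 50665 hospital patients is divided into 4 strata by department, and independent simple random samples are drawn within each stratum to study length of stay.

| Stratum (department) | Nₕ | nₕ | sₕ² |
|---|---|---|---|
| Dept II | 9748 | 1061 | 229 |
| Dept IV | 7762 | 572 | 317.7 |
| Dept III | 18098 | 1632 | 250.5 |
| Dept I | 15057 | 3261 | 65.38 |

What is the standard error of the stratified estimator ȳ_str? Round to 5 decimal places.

0.19596

Var(ȳ_str) = Σₕ Wₕ²(1 − fₕ)sₕ²/nₕ with Wₕ = Nₕ/N, N = 50665.
Dept II: Wₕ = 0.19240107; term = 0.19240107²·(1 − 0.10884284)·229/1061 = 0.0071201533.
Dept IV: Wₕ = 0.15320241; term = 0.15320241²·(1 − 0.07369235)·317.7/572 = 0.012075569.
Dept III: Wₕ = 0.35720912; term = 0.35720912²·(1 − 0.09017571)·250.5/1632 = 0.017819281.
Dept I: Wₕ = 0.29718741; term = 0.29718741²·(1 − 0.21657701)·65.38/3261 = 0.0013872388.
Sum = 0.038402242.
SE = √(0.038402242) = 0.19596.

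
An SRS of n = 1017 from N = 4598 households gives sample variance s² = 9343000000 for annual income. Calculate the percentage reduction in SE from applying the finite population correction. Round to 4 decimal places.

11.7494

f = n/N = 1017/4598 = 0.22118312.
SE_no-fpc = √(s²/n) = 3030.9774; SE_fpc = √((1−f)s²/n) = 2674.8558.
Ratio = √(1−f) = 0.88250602. Reduction = 100·(1 − 0.88250602) = 11.7494%.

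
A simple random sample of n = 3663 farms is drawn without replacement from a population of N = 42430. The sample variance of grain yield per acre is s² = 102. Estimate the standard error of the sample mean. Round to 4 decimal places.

0.1595

Under SRS without replacement, Var(ȳ) = (1 − f)·s²/n with f = n/N = 3663/42430 = 0.08633043.
Var(ȳ) = (1 − 0.08633043)·102/3663 = 0.91366957·0.027846028 = 0.025442068.
SE(ȳ) = √(0.025442068) = 0.1595.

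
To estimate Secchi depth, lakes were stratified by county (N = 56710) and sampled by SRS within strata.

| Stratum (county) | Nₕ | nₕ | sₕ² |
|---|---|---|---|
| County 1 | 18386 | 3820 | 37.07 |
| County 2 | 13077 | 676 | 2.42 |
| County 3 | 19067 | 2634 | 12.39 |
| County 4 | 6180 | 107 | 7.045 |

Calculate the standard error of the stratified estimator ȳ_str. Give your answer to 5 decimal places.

Var(ȳ_str) = Σₕ Wₕ²(1 − fₕ)sₕ²/nₕ with Wₕ = Nₕ/N, N = 56710.
County 1: Wₕ = 0.32421090; term = 0.32421090²·(1 − 0.20776678)·37.07/3820 = 8.0810443 × 10^-4.
County 2: Wₕ = 0.23059425; term = 0.23059425²·(1 − 0.05169381)·2.42/676 = 1.8051538 × 10^-4.
County 3: Wₕ = 0.33621936; term = 0.33621936²·(1 − 0.13814444)·12.39/2634 = 4.5828481 × 10^-4.
County 4: Wₕ = 0.10897549; term = 0.10897549²·(1 − 0.01731392)·7.045/107 = 7.6836873 × 10^-4.
Sum = 0.0022152734.
SE = √(0.0022152734) = 0.04707.

0.04707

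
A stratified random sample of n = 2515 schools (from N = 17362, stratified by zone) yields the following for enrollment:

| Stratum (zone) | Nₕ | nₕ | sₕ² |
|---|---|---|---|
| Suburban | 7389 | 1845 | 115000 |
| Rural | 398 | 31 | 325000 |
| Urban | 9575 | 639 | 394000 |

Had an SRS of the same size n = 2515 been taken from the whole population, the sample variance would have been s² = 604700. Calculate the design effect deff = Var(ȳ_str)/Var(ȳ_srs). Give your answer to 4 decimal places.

0.9171

Var(ȳ_str) = Σ Wₕ²(1−fₕ)sₕ²/nₕ with Wₕ = Nₕ/17362:
  Suburban: (7389/17362)²·(1−1845/7389)·115000/1845 = 8.4705353
  Rural: (398/17362)²·(1−31/398)·325000/31 = 5.0800888
  Urban: (9575/17362)²·(1−639/9575)·394000/639 = 175.01602
  → Var(ȳ_str) = 188.56664.
Var(ȳ_srs) = (1 − 2515/17362)·604700/2515 = 205.60844.
deff = 188.56664 / 205.60844 = 0.9171.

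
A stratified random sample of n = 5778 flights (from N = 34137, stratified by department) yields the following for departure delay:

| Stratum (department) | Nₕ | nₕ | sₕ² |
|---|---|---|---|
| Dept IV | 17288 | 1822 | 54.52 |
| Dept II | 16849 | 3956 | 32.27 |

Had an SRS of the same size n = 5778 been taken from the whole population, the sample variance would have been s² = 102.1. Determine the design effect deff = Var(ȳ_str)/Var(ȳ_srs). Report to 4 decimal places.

0.5713

Var(ȳ_str) = Σ Wₕ²(1−fₕ)sₕ²/nₕ with Wₕ = Nₕ/34137:
  Dept IV: (17288/34137)²·(1−1822/17288)·54.52/1822 = 0.0068656163
  Dept II: (16849/34137)²·(1−3956/16849)·32.27/3956 = 0.0015206179
  → Var(ȳ_str) = 0.0083862342.
Var(ȳ_srs) = (1 − 5778/34137)·102.1/5778 = 0.014679585.
deff = 0.0083862342 / 0.014679585 = 0.5713.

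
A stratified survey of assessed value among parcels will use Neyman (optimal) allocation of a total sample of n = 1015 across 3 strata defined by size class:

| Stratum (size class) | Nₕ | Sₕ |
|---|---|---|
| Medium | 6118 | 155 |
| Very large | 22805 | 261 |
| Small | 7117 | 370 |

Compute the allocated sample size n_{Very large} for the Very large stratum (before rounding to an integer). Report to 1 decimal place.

Neyman allocation: nₕ = n·NₕSₕ / Σⱼ NⱼSⱼ.
Σ NⱼSⱼ = 6118·155 + 22805·261 + 7117·370 = 9.533685 × 10^6.
n_{Very large} = 1015·22805·261 / (9.533685 × 10^6) = 633.7.

633.7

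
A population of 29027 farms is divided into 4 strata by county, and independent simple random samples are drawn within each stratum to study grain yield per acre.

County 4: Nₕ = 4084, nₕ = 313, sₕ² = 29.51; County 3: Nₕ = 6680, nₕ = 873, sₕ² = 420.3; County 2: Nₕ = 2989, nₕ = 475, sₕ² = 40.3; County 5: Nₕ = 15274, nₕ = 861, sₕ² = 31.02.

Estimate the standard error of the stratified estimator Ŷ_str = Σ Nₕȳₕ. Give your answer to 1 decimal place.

5356.9

Var(Ŷ_str) = Σₕ Nₕ²(1 − fₕ)sₕ²/nₕ.
County 4: 4084²·(1 − 313/4084)·29.51/313 = 1.4520017 × 10^6.
County 3: 6680²·(1 − 873/6680)·420.3/873 = 1.8675551 × 10^7.
County 2: 2989²·(1 − 475/2989)·40.3/475 = 637532.93.
County 5: 15274²·(1 − 861/15274)·31.02/861 = 7.9313263 × 10^6.
Sum = 2.8696412 × 10^7.
SE = √(2.8696412 × 10^7) = 5356.9.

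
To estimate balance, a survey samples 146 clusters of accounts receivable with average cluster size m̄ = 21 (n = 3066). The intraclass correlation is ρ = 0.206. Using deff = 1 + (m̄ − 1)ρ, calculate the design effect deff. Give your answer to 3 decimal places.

5.120

deff = 1 + (21 − 1)·0.206 = 1 + 4.12 = 5.12.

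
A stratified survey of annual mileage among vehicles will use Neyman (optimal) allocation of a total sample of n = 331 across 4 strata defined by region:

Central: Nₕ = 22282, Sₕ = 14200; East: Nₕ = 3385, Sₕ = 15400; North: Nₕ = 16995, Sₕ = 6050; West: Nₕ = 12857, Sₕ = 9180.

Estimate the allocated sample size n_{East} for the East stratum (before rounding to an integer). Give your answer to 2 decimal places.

Neyman allocation: nₕ = n·NₕSₕ / Σⱼ NⱼSⱼ.
Σ NⱼSⱼ = 22282·14200 + 3385·15400 + 16995·6050 + 12857·9180 = 5.8938041 × 10^8.
n_{East} = 331·3385·15400 / (5.8938041 × 10^8) = 29.28.

29.28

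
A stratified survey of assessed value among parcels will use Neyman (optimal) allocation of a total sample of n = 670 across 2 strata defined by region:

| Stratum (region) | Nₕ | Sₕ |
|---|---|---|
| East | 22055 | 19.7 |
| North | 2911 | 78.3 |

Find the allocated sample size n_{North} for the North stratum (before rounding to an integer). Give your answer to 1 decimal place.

Neyman allocation: nₕ = n·NₕSₕ / Σⱼ NⱼSⱼ.
Σ NⱼSⱼ = 22055·19.7 + 2911·78.3 = 662414.8.
n_{North} = 670·2911·78.3 / 662414.8 = 230.5.

230.5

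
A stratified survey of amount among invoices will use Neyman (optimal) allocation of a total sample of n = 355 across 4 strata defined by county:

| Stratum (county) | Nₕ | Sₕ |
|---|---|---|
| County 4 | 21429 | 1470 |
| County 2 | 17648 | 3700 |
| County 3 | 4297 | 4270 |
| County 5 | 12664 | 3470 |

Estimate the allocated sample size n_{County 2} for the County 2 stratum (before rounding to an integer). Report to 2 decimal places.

145.71

Neyman allocation: nₕ = n·NₕSₕ / Σⱼ NⱼSⱼ.
Σ NⱼSⱼ = 21429·1470 + 17648·3700 + 4297·4270 + 12664·3470 = 1.590905 × 10^8.
n_{County 2} = 355·17648·3700 / (1.590905 × 10^8) = 145.71.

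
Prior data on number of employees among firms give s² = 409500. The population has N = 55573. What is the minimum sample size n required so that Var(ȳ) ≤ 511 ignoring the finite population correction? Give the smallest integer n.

802

Without fpc, n₀ = s²/D = 409500/511 = 801.3699.
Rounding up, n = 802.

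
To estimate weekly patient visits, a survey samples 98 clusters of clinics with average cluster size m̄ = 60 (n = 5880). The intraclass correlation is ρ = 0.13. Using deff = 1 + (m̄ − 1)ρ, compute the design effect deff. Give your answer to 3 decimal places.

deff = 1 + (60 − 1)·0.13 = 1 + 7.67 = 8.67.

8.670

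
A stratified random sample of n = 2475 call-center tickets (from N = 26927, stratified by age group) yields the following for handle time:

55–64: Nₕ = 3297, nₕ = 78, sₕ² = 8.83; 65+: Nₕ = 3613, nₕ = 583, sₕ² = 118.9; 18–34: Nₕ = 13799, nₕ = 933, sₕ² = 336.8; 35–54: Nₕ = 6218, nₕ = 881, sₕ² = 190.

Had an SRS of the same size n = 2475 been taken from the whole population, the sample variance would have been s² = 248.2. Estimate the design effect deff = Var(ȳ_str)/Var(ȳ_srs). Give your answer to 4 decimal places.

1.1310

Var(ȳ_str) = Σ Wₕ²(1−fₕ)sₕ²/nₕ with Wₕ = Nₕ/26927:
  55–64: (3297/26927)²·(1−78/3297)·8.83/78 = 0.0016570289
  65+: (3613/26927)²·(1−583/3613)·118.9/583 = 0.0030792713
  18–34: (13799/26927)²·(1−933/13799)·336.8/933 = 0.088390514
  35–54: (6218/26927)²·(1−881/6218)·190/881 = 0.0098707391
  → Var(ȳ_str) = 0.10299755.
Var(ȳ_srs) = (1 − 2475/26927)·248.2/2475 = 0.091065314.
deff = 0.10299755 / 0.091065314 = 1.1310.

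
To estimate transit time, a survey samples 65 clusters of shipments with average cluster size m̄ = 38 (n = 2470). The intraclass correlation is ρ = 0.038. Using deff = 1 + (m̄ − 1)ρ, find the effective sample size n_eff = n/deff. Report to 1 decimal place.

1026.6

deff = 1 + (38 − 1)·0.038 = 1 + 1.406 = 2.406.
n_eff = 2470 / 2.406 = 1026.6.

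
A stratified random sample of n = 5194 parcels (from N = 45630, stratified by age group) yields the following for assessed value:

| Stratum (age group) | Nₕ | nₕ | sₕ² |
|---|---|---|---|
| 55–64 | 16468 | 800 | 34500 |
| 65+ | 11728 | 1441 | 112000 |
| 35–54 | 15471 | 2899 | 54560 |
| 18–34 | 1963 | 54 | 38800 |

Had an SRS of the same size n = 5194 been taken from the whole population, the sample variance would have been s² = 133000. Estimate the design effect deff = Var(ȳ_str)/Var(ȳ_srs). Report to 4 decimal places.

Var(ȳ_str) = Σ Wₕ²(1−fₕ)sₕ²/nₕ with Wₕ = Nₕ/45630:
  55–64: (16468/45630)²·(1−800/16468)·34500/800 = 5.3441986
  65+: (11728/45630)²·(1−1441/11728)·112000/1441 = 4.5036621
  35–54: (15471/45630)²·(1−2899/15471)·54560/2899 = 1.7581178
  18–34: (1963/45630)²·(1−54/1963)·38800/54 = 1.2931927
  → Var(ȳ_str) = 12.899171.
Var(ȳ_srs) = (1 − 5194/45630)·133000/5194 = 22.69172.
deff = 12.899171 / 22.69172 = 0.5685.

0.5685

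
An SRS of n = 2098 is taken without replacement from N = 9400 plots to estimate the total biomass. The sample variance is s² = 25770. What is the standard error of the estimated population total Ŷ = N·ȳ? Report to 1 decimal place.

29036.2

Var(Ŷ) = N²·Var(ȳ) = N²·(1 − n/N)·s²/n.
f = 2098/9400 = 0.22319149; Var(ȳ) = 0.77680851·25770/2098 = 9.5416374.
Var(Ŷ) = 9400² · 9.5416374 = 8.4309908 × 10^8.
SE(Ŷ) = √(8.4309908 × 10^8) = 29036.2.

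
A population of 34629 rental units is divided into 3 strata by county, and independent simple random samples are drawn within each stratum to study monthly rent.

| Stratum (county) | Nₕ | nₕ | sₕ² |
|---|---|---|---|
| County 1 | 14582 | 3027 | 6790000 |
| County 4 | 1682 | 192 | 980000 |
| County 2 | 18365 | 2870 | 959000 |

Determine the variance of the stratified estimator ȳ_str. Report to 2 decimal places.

Var(ȳ_str) = Σₕ Wₕ²(1 − fₕ)sₕ²/nₕ with Wₕ = Nₕ/N, N = 34629.
County 1: Wₕ = 0.42109215; term = 0.42109215²·(1 − 0.20758469)·6790000/3027 = 315.18424.
County 4: Wₕ = 0.04857201; term = 0.04857201²·(1 − 0.11414982)·980000/192 = 10.667366.
County 2: Wₕ = 0.53033585; term = 0.53033585²·(1 − 0.15627552)·959000/2870 = 79.293817.
Sum = 405.14542.

405.15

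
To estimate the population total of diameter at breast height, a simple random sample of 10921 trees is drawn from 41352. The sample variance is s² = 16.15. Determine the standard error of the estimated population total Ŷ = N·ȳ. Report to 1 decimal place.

Var(Ŷ) = N²·Var(ȳ) = N²·(1 − n/N)·s²/n.
f = 10921/41352 = 0.26409847; Var(ȳ) = 0.73590153·16.15/10921 = 0.0010882529.
Var(Ŷ) = 41352² · 0.0010882529 = 1.8608993 × 10^6.
SE(Ŷ) = √(1.8608993 × 10^6) = 1364.1.

1364.1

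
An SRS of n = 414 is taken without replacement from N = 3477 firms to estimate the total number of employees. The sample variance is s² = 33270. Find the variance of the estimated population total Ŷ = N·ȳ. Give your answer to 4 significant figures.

Var(Ŷ) = N²·Var(ȳ) = N²·(1 − n/N)·s²/n.
f = 414/3477 = 0.11906816; Var(ȳ) = 0.88093184·33270/414 = 70.793725.
Var(Ŷ) = 3477² · 70.793725 = 8.5586279 × 10^8.

8.559 × 10^8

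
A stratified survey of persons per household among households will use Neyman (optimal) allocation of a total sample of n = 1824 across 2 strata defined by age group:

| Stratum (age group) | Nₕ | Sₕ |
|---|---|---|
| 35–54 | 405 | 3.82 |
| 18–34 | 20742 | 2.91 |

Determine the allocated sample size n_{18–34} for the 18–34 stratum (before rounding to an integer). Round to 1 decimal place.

Neyman allocation: nₕ = n·NₕSₕ / Σⱼ NⱼSⱼ.
Σ NⱼSⱼ = 405·3.82 + 20742·2.91 = 61906.32.
n_{18–34} = 1824·20742·2.91 / 61906.32 = 1778.4.

1778.4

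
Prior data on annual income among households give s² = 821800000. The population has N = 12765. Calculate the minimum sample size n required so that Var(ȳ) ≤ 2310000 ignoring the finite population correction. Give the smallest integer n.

356

Without fpc, n₀ = s²/D = 821800000/2310000 = 355.7576.
Rounding up, n = 356.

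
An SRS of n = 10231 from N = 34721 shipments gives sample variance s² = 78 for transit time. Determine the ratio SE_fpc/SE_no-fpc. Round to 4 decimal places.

0.8398

f = n/N = 10231/34721 = 0.29466317.
SE_no-fpc = √(s²/n) = 0.08731488; SE_fpc = √((1−f)s²/n) = 0.07333082.
Ratio = √(1−f) = 0.83984334.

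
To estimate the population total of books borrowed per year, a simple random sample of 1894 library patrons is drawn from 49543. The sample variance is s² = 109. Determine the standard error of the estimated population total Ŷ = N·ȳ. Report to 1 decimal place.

Var(Ŷ) = N²·Var(ȳ) = N²·(1 − n/N)·s²/n.
f = 1894/49543 = 0.03822942; Var(ȳ) = 0.96177058·109/1894 = 0.055350049.
Var(Ŷ) = 49543² · 0.055350049 = 1.3585719 × 10^8.
SE(Ŷ) = √(1.3585719 × 10^8) = 11655.8.

11655.8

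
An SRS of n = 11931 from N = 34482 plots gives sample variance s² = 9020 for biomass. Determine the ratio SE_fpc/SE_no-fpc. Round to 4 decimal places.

0.8087

f = n/N = 11931/34482 = 0.34600661.
SE_no-fpc = √(s²/n) = 0.86949051; SE_fpc = √((1−f)s²/n) = 0.70315574.
Ratio = √(1−f) = 0.80869858.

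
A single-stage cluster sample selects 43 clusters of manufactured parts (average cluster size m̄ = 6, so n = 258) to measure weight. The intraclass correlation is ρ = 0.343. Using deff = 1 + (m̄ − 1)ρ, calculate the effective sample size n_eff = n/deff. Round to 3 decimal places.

95.028

deff = 1 + (6 − 1)·0.343 = 1 + 1.715 = 2.715.
n_eff = 258 / 2.715 = 95.028.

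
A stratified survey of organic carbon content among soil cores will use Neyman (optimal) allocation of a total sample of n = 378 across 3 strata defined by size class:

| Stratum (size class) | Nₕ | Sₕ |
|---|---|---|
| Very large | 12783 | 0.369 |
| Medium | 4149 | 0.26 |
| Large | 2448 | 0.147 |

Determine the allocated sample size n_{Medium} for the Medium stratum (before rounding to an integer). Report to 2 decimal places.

66.24

Neyman allocation: nₕ = n·NₕSₕ / Σⱼ NⱼSⱼ.
Σ NⱼSⱼ = 12783·0.369 + 4149·0.26 + 2448·0.147 = 6155.523.
n_{Medium} = 378·4149·0.26 / 6155.523 = 66.24.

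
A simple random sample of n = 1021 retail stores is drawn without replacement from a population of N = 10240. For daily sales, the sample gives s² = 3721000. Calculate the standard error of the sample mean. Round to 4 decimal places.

57.2808

Under SRS without replacement, Var(ȳ) = (1 − f)·s²/n with f = n/N = 1021/10240 = 0.09970703.
Var(ȳ) = (1 − 0.09970703)·3721000/1021 = 0.90029297·3644.4662 = 3281.0873.
SE(ȳ) = √(3281.0873) = 57.2808.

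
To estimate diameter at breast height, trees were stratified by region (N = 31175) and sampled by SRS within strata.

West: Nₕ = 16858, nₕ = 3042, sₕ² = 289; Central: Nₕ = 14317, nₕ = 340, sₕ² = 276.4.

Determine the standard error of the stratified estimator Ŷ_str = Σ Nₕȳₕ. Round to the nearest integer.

Var(Ŷ_str) = Σₕ Nₕ²(1 − fₕ)sₕ²/nₕ.
West: 16858²·(1 − 3042/16858)·289/3042 = 2.2127228 × 10^7.
Central: 14317²·(1 − 340/14317)·276.4/340 = 1.6267661 × 10^8.
Sum = 1.8480384 × 10^8.
SE = √(1.8480384 × 10^8) = 13594.

13594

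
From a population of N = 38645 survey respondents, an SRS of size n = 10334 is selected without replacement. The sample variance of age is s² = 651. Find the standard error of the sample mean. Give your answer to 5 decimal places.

Under SRS without replacement, Var(ȳ) = (1 − f)·s²/n with f = n/N = 10334/38645 = 0.26740846.
Var(ȳ) = (1 − 0.26740846)·651/10334 = 0.73259154·0.062995936 = 0.046150289.
SE(ȳ) = √(0.046150289) = 0.21483.

0.21483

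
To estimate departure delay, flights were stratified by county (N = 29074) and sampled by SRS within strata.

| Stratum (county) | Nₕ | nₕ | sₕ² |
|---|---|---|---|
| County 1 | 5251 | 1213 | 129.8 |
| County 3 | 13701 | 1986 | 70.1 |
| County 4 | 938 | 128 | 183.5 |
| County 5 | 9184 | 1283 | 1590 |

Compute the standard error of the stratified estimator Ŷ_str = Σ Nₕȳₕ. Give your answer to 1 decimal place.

9947.3

Var(Ŷ_str) = Σₕ Nₕ²(1 − fₕ)sₕ²/nₕ.
County 1: 5251²·(1 − 1213/5251)·129.8/1213 = 2.2689359 × 10^6.
County 3: 13701²·(1 − 1986/13701)·70.1/1986 = 5.6654359 × 10^6.
County 4: 938²·(1 − 128/938)·183.5/128 = 1.0892159 × 10^6.
County 5: 9184²·(1 − 1283/9184)·1590/1283 = 8.992582 × 10^7.
Sum = 9.8949408 × 10^7.
SE = √(9.8949408 × 10^7) = 9947.3.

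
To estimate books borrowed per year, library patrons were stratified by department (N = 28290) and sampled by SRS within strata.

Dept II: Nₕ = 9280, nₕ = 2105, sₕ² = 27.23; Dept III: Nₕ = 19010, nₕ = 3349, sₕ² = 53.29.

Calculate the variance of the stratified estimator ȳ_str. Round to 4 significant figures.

Var(ȳ_str) = Σₕ Wₕ²(1 − fₕ)sₕ²/nₕ with Wₕ = Nₕ/N, N = 28290.
Dept II: Wₕ = 0.32803111; term = 0.32803111²·(1 − 0.22683190)·27.23/2105 = 0.0010762162.
Dept III: Wₕ = 0.67196889; term = 0.67196889²·(1 − 0.17617044)·53.29/3349 = 0.0059192446.
Sum = 0.0069954608.

0.006995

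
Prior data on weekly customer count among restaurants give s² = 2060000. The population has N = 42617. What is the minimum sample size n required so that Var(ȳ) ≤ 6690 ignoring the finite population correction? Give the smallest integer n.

308

Without fpc, n₀ = s²/D = 2060000/6690 = 307.9223.
Rounding up, n = 308.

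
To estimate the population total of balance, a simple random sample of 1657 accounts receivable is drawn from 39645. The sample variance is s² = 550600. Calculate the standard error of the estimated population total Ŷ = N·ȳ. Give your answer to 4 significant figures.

707400

Var(Ŷ) = N²·Var(ȳ) = N²·(1 − n/N)·s²/n.
f = 1657/39645 = 0.04179594; Var(ȳ) = 0.95820406·550600/1657 = 318.39901.
Var(Ŷ) = 39645² · 318.39901 = 5.0043601 × 10^11.
SE(Ŷ) = √(5.0043601 × 10^11) = 707400.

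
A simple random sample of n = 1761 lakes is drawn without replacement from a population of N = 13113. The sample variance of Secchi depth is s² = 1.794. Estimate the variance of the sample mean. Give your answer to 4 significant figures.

Under SRS without replacement, Var(ȳ) = (1 − f)·s²/n with f = n/N = 1761/13113 = 0.13429421.
Var(ȳ) = (1 − 0.13429421)·1.794/1761 = 0.86570579·0.0010187394 = 8.8192855 × 10^-4.

8.819 × 10^-4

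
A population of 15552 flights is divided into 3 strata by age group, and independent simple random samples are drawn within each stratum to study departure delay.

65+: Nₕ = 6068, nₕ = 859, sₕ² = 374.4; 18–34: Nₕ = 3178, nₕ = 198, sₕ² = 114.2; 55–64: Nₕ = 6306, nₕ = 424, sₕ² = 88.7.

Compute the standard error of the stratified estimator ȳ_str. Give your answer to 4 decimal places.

Var(ȳ_str) = Σₕ Wₕ²(1 − fₕ)sₕ²/nₕ with Wₕ = Nₕ/N, N = 15552.
65+: Wₕ = 0.39017490; term = 0.39017490²·(1 − 0.14156229)·374.4/859 = 0.056960017.
18–34: Wₕ = 0.20434671; term = 0.20434671²·(1 − 0.06230334)·114.2/198 = 0.022583881.
55–64: Wₕ = 0.40547840; term = 0.40547840²·(1 − 0.06723755)·88.7/424 = 0.032082208.
Sum = 0.11162611.
SE = √(0.11162611) = 0.3341.

0.3341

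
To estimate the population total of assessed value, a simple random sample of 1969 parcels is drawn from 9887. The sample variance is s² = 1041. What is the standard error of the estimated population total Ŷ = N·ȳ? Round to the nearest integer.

6433

Var(Ŷ) = N²·Var(ȳ) = N²·(1 − n/N)·s²/n.
f = 1969/9887 = 0.19915040; Var(ȳ) = 0.80084960·1041/1969 = 0.42340499.
Var(Ŷ) = 9887² · 0.42340499 = 4.138901 × 10^7.
SE(Ŷ) = √(4.138901 × 10^7) = 6433.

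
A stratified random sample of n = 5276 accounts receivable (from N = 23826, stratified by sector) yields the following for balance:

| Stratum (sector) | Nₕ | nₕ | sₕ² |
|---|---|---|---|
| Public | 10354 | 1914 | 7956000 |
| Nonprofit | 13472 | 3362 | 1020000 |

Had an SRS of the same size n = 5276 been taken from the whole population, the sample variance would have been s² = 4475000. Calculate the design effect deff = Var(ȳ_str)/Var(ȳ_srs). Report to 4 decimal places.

1.0792

Var(ȳ_str) = Σ Wₕ²(1−fₕ)sₕ²/nₕ with Wₕ = Nₕ/23826:
  Public: (10354/23826)²·(1−1914/10354)·7956000/1914 = 639.88389
  Nonprofit: (13472/23826)²·(1−3362/13472)·1020000/3362 = 72.791961
  → Var(ȳ_str) = 712.67585.
Var(ȳ_srs) = (1 − 5276/23826)·4475000/5276 = 660.36041.
deff = 712.67585 / 660.36041 = 1.0792.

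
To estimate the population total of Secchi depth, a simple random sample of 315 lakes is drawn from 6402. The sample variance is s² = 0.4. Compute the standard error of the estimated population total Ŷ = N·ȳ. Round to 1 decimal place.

222.5

Var(Ŷ) = N²·Var(ȳ) = N²·(1 − n/N)·s²/n.
f = 315/6402 = 0.04920337; Var(ȳ) = 0.95079663·0.4/315 = 0.0012073608.
Var(Ŷ) = 6402² · 0.0012073608 = 49484.412.
SE(Ŷ) = √(49484.412) = 222.5.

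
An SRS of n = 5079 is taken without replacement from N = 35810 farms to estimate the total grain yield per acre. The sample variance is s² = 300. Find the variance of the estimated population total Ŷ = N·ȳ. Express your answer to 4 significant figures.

Var(Ŷ) = N²·Var(ȳ) = N²·(1 − n/N)·s²/n.
f = 5079/35810 = 0.14183189; Var(ȳ) = 0.85816811·300/5079 = 0.050689197.
Var(Ŷ) = 35810² · 0.050689197 = 6.5001601 × 10^7.

6.500 × 10^7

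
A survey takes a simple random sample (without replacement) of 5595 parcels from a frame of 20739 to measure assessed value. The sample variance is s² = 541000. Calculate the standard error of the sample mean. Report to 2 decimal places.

Under SRS without replacement, Var(ȳ) = (1 − f)·s²/n with f = n/N = 5595/20739 = 0.26978157.
Var(ȳ) = (1 − 0.26978157)·541000/5595 = 0.73021843·96.693476 = 70.607358.
SE(ȳ) = √(70.607358) = 8.40.

8.40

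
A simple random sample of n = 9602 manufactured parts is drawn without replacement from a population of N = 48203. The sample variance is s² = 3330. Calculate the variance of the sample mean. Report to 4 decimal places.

Under SRS without replacement, Var(ȳ) = (1 − f)·s²/n with f = n/N = 9602/48203 = 0.19919922.
Var(ȳ) = (1 − 0.19919922)·3330/9602 = 0.80080078·0.34680275 = 0.27771991.

0.2777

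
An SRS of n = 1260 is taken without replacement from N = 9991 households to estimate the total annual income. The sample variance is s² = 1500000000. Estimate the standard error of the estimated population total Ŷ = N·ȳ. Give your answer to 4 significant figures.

1.019 × 10^7

Var(Ŷ) = N²·Var(ȳ) = N²·(1 − n/N)·s²/n.
f = 1260/9991 = 0.12611350; Var(ȳ) = 0.87388650·1500000000/1260 = 1.0403411 × 10^6.
Var(Ŷ) = 9991² · (1.0403411 × 10^6) = 1.0384693 × 10^14.
SE(Ŷ) = √(1.0384693 × 10^14) = 1.019 × 10^7.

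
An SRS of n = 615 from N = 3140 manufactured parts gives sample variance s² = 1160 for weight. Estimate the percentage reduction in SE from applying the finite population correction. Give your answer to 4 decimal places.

10.3261

f = n/N = 615/3140 = 0.19585987.
SE_no-fpc = √(s²/n) = 1.3733823; SE_fpc = √((1−f)s²/n) = 1.2315649.
Ratio = √(1−f) = 0.89673861. Reduction = 100·(1 − 0.89673861) = 10.3261%.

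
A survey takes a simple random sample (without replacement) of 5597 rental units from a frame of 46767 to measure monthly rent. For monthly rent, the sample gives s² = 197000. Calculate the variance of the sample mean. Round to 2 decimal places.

30.99

Under SRS without replacement, Var(ȳ) = (1 − f)·s²/n with f = n/N = 5597/46767 = 0.11967841.
Var(ȳ) = (1 − 0.11967841)·197000/5597 = 0.88032159·35.197427 = 30.985055.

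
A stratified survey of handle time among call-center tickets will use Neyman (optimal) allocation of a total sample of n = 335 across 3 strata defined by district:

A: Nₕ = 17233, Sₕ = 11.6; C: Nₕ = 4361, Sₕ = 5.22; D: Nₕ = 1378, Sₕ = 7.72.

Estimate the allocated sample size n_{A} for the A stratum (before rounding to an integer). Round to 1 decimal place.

Neyman allocation: nₕ = n·NₕSₕ / Σⱼ NⱼSⱼ.
Σ NⱼSⱼ = 17233·11.6 + 4361·5.22 + 1378·7.72 = 233305.38.
n_{A} = 335·17233·11.6 / 233305.38 = 287.0.

287.0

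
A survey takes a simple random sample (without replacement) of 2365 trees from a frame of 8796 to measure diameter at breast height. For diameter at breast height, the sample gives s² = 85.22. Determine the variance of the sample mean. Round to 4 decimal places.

Under SRS without replacement, Var(ȳ) = (1 − f)·s²/n with f = n/N = 2365/8796 = 0.26887221.
Var(ȳ) = (1 − 0.26887221)·85.22/2365 = 0.73112779·0.036033827 = 0.026345332.

0.0263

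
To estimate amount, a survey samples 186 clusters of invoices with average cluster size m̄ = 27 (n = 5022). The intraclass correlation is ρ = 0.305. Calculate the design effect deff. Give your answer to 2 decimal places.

deff = 1 + (27 − 1)·0.305 = 1 + 7.93 = 8.93.

8.93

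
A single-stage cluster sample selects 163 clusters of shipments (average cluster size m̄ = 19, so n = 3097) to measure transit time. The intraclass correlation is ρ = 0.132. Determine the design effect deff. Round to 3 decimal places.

3.376

deff = 1 + (19 − 1)·0.132 = 1 + 2.376 = 3.376.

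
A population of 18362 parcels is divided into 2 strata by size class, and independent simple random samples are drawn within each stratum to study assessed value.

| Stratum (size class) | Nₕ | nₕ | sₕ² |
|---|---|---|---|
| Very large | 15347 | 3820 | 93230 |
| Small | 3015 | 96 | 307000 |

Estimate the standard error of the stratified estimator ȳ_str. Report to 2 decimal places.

9.81

Var(ȳ_str) = Σₕ Wₕ²(1 − fₕ)sₕ²/nₕ with Wₕ = Nₕ/N, N = 18362.
Very large: Wₕ = 0.83580220; term = 0.83580220²·(1 − 0.24890858)·93230/3820 = 12.80537.
Small: Wₕ = 0.16419780; term = 0.16419780²·(1 − 0.03184080)·307000/96 = 83.473493.
Sum = 96.278863.
SE = √(96.278863) = 9.81.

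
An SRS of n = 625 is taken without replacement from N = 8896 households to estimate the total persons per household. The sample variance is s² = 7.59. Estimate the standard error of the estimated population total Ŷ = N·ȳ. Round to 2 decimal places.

Var(Ŷ) = N²·Var(ȳ) = N²·(1 − n/N)·s²/n.
f = 625/8896 = 0.07025629; Var(ȳ) = 0.92974371·7.59/625 = 0.011290808.
Var(Ŷ) = 8896² · 0.011290808 = 893541.18.
SE(Ŷ) = √(893541.18) = 945.27.

945.27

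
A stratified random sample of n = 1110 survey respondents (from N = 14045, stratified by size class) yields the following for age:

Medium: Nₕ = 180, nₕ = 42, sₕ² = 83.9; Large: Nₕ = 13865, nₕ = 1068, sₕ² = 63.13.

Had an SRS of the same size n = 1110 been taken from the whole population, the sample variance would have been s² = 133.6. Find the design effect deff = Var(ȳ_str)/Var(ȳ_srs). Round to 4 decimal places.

Var(ȳ_str) = Σ Wₕ²(1−fₕ)sₕ²/nₕ with Wₕ = Nₕ/14045:
  Medium: (180/14045)²·(1−42/180)·83.9/42 = 2.5154795 × 10^-4
  Large: (13865/14045)²·(1−1068/13865)·63.13/1068 = 0.053167849
  → Var(ȳ_str) = 0.053419397.
Var(ȳ_srs) = (1 − 1110/14045)·133.6/1110 = 0.11084808.
deff = 0.053419397 / 0.11084808 = 0.4819.

0.4819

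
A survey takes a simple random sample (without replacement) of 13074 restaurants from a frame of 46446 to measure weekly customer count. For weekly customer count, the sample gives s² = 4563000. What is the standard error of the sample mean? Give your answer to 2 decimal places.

15.84

Under SRS without replacement, Var(ȳ) = (1 − f)·s²/n with f = n/N = 13074/46446 = 0.28148818.
Var(ȳ) = (1 − 0.28148818)·4563000/13074 = 0.71851182·349.01331 = 250.77019.
SE(ȳ) = √(250.77019) = 15.84.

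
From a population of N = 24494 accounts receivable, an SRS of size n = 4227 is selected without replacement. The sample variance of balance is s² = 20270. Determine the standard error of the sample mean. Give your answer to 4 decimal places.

1.9919

Under SRS without replacement, Var(ȳ) = (1 − f)·s²/n with f = n/N = 4227/24494 = 0.17257287.
Var(ȳ) = (1 − 0.17257287)·20270/4227 = 0.82742713·4.7953631 = 3.9678135.
SE(ȳ) = √(3.9678135) = 1.9919.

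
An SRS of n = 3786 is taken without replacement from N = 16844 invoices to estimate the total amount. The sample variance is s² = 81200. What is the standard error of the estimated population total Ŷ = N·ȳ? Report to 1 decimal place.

68682.9

Var(Ŷ) = N²·Var(ȳ) = N²·(1 − n/N)·s²/n.
f = 3786/16844 = 0.22476846; Var(ȳ) = 0.77523154·81200/3786 = 16.62673.
Var(Ŷ) = 16844² · 16.62673 = 4.7173414 × 10^9.
SE(Ŷ) = √(4.7173414 × 10^9) = 68682.9.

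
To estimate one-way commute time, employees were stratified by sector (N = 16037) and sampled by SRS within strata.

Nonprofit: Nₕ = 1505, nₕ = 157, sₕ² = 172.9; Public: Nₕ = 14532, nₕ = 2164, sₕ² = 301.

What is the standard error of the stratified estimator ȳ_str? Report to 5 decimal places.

0.32541

Var(ȳ_str) = Σₕ Wₕ²(1 − fₕ)sₕ²/nₕ with Wₕ = Nₕ/N, N = 16037.
Nonprofit: Wₕ = 0.09384548; term = 0.09384548²·(1 − 0.10431894)·172.9/157 = 0.0086871131.
Public: Wₕ = 0.90615452; term = 0.90615452²·(1 − 0.14891274)·301/2164 = 0.09720483.
Sum = 0.10589194.
SE = √(0.10589194) = 0.32541.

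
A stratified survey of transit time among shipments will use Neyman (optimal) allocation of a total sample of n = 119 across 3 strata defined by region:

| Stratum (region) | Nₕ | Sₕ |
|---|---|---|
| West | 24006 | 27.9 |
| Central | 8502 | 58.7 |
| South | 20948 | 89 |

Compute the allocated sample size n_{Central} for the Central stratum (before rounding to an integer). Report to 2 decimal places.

19.58

Neyman allocation: nₕ = n·NₕSₕ / Σⱼ NⱼSⱼ.
Σ NⱼSⱼ = 24006·27.9 + 8502·58.7 + 20948·89 = 3.0332068 × 10^6.
n_{Central} = 119·8502·58.7 / (3.0332068 × 10^6) = 19.58.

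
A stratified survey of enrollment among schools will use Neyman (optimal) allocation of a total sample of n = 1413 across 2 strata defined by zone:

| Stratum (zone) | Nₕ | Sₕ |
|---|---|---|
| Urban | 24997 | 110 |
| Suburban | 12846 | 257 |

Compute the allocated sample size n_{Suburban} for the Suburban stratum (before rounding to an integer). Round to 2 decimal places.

Neyman allocation: nₕ = n·NₕSₕ / Σⱼ NⱼSⱼ.
Σ NⱼSⱼ = 24997·110 + 12846·257 = 6.051092 × 10^6.
n_{Suburban} = 1413·12846·257 / (6.051092 × 10^6) = 770.92.

770.92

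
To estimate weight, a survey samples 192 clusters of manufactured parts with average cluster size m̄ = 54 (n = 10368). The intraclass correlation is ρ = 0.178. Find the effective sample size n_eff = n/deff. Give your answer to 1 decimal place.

deff = 1 + (54 − 1)·0.178 = 1 + 9.434 = 10.434.
n_eff = 10368 / 10.434 = 993.7.

993.7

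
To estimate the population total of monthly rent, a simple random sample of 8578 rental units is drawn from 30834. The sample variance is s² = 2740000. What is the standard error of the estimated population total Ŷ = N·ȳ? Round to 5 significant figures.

Var(Ŷ) = N²·Var(ȳ) = N²·(1 − n/N)·s²/n.
f = 8578/30834 = 0.27819939; Var(ȳ) = 0.72180061·2740000/8578 = 230.55883.
Var(Ŷ) = 30834² · 230.55883 = 2.1920048 × 10^11.
SE(Ŷ) = √(2.1920048 × 10^11) = 468190.

468190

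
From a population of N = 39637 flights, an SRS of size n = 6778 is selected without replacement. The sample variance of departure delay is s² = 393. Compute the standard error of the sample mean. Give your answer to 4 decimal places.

0.2192

Under SRS without replacement, Var(ȳ) = (1 − f)·s²/n with f = n/N = 6778/39637 = 0.17100184.
Var(ȳ) = (1 − 0.17100184)·393/6778 = 0.82899816·0.057981706 = 0.048066727.
SE(ȳ) = √(0.048066727) = 0.2192.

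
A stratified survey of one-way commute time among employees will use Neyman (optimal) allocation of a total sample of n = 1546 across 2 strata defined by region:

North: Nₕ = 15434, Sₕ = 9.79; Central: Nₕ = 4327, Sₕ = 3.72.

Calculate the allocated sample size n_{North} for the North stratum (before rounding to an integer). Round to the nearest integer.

Neyman allocation: nₕ = n·NₕSₕ / Σⱼ NⱼSⱼ.
Σ NⱼSⱼ = 15434·9.79 + 4327·3.72 = 167195.3.
n_{North} = 1546·15434·9.79 / 167195.3 = 1397.

1397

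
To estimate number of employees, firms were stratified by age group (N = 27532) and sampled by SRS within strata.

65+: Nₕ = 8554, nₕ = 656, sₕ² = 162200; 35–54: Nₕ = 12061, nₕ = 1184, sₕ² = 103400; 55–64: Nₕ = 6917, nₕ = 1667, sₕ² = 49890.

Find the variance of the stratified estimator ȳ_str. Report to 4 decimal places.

38.5853

Var(ȳ_str) = Σₕ Wₕ²(1 − fₕ)sₕ²/nₕ with Wₕ = Nₕ/N, N = 27532.
65+: Wₕ = 0.31069301; term = 0.31069301²·(1 − 0.07668927)·162200/656 = 22.037274.
35–54: Wₕ = 0.43807206; term = 0.43807206²·(1 − 0.09816765)·103400/1184 = 15.114221.
55–64: Wₕ = 0.25123493; term = 0.25123493²·(1 − 0.24100043)·49890/1667 = 1.4337699.
Sum = 38.585265.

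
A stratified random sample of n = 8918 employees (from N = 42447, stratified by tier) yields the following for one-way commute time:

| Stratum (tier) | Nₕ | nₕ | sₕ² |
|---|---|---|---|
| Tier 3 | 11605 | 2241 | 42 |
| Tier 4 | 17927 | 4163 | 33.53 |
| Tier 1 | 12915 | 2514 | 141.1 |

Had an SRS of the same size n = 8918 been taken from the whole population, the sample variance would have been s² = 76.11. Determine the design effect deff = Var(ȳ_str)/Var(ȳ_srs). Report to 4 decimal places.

Var(ȳ_str) = Σ Wₕ²(1−fₕ)sₕ²/nₕ with Wₕ = Nₕ/42447:
  Tier 3: (11605/42447)²·(1−2241/11605)·42/2241 = 0.0011303683
  Tier 4: (17927/42447)²·(1−4163/17927)·33.53/4163 = 0.0011030252
  Tier 1: (12915/42447)²·(1−2514/12915)·141.1/2514 = 0.004184439
  → Var(ȳ_str) = 0.0064178325.
Var(ȳ_srs) = (1 − 8918/42447)·76.11/8918 = 0.0067413652.
deff = 0.0064178325 / 0.0067413652 = 0.9520.

0.9520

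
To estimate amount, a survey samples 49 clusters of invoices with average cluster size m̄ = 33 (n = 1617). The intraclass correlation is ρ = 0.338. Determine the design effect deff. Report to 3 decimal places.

11.816

deff = 1 + (33 − 1)·0.338 = 1 + 10.816 = 11.816.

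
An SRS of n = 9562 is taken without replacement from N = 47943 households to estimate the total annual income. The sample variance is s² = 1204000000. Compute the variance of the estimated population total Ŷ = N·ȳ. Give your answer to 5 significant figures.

Var(Ŷ) = N²·Var(ȳ) = N²·(1 − n/N)·s²/n.
f = 9562/47943 = 0.19944517; Var(ȳ) = 0.80055483·1204000000/9562 = 100801.93.
Var(Ŷ) = 47943² · 100801.93 = 2.3169639 × 10^14.

2.3170 × 10^14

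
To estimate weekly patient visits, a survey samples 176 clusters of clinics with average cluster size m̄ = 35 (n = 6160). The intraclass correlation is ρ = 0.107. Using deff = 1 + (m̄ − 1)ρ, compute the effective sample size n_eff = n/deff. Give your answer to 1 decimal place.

deff = 1 + (35 − 1)·0.107 = 1 + 3.638 = 4.638.
n_eff = 6160 / 4.638 = 1328.2.

1328.2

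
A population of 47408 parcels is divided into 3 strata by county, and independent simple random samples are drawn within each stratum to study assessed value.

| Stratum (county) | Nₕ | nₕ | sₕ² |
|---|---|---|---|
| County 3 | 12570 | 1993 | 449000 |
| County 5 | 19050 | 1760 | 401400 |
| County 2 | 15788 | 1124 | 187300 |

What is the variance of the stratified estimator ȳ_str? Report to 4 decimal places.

Var(ȳ_str) = Σₕ Wₕ²(1 − fₕ)sₕ²/nₕ with Wₕ = Nₕ/N, N = 47408.
County 3: Wₕ = 0.26514512; term = 0.26514512²·(1 − 0.15855211)·449000/1993 = 13.327036.
County 5: Wₕ = 0.40183091; term = 0.40183091²·(1 − 0.09238845)·401400/1760 = 33.42346.
County 2: Wₕ = 0.33302396; term = 0.33302396²·(1 − 0.07119331)·187300/1124 = 17.165157.
Sum = 63.915653.

63.9157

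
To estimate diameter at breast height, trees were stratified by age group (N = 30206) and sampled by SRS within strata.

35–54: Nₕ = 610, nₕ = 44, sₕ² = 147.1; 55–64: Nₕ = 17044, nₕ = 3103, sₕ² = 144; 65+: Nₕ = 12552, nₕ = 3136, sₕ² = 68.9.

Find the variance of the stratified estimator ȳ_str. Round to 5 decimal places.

0.01620

Var(ȳ_str) = Σₕ Wₕ²(1 − fₕ)sₕ²/nₕ with Wₕ = Nₕ/N, N = 30206.
35–54: Wₕ = 0.02019466; term = 0.02019466²·(1 − 0.07213115)·147.1/44 = 0.0012650853.
55–64: Wₕ = 0.56425876; term = 0.56425876²·(1 − 0.18205820)·144/3103 = 0.012085364.
65+: Wₕ = 0.41554658; term = 0.41554658²·(1 − 0.24984066)·68.9/3136 = 0.002846008.
Sum = 0.016196457.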